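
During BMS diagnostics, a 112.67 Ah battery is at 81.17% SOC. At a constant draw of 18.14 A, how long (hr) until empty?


Step 1: remaining = SOC/100 * C_total = 81.17/100 * 112.67 = 91.454 Ah
Step 2: t = remaining / I = 91.454 / 18.14 = 5.042 hr

5.042 hr


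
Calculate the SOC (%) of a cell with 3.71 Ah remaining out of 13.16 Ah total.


SOC = (remaining / total) * 100 = (3.71 / 13.16) * 100 = 28.19%

28.19%


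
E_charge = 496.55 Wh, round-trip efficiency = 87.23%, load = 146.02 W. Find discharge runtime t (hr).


Step 1: E_discharge = eta/100 * E_charge = 87.23/100 * 496.55 = 433.14 Wh
Step 2: t = E_discharge / P = 433.14 / 146.02 = 2.966 hr

2.966 hr


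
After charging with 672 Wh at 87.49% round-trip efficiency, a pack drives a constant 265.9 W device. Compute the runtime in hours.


Step 1: E_discharge = eta/100 * E_charge = 87.49/100 * 672 = 587.93 Wh
Step 2: t = E_discharge / P = 587.93 / 265.9 = 2.211 hr

2.211 hr


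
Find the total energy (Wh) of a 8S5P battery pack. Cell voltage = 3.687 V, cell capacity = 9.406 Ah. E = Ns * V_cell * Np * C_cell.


E = Ns * Vcell * Np * Ccell = 8 * 3.687 * 5 * 9.406 = 1387 Wh

1387 Wh


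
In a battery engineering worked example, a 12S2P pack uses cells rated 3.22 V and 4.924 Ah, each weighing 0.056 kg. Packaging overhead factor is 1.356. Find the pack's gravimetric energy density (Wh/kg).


Step 1: V_pack = 12 * 3.22 = 38.64 V
Step 2: C_pack = 2 * 4.924 = 9.848 Ah
Step 3: E_pack = V_pack * C_pack = 38.64 * 9.848 = 380.53 Wh
Step 4: m_pack = 12 * 2 * 0.056 * 1.356 = 1.8225 kg
Step 5: ED = E_pack / m_pack = 380.53 / 1.8225 = 208.8 Wh/kg

208.8 Wh/kg


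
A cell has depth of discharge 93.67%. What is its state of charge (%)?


SOC = 100 - DOD = 100 - 93.67 = 6.33%

6.33%


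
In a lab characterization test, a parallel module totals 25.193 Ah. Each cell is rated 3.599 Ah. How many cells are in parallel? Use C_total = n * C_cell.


n = C_total / C_cell = 25.193 / 3.599 = 7

7


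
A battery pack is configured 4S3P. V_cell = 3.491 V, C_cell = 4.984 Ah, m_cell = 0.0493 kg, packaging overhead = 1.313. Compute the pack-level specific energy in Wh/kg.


Step 1: V_pack = 4 * 3.491 = 13.964 V
Step 2: C_pack = 3 * 4.984 = 14.952 Ah
Step 3: E_pack = V_pack * C_pack = 13.964 * 14.952 = 208.79 Wh
Step 4: m_pack = 4 * 3 * 0.0493 * 1.313 = 0.77677 kg
Step 5: ED = E_pack / m_pack = 208.79 / 0.77677 = 268.8 Wh/kg

268.8 Wh/kg


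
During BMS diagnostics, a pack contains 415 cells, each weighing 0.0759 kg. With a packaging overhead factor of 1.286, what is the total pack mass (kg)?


m_pack = n * m_cell * overhead = 415 * 0.0759 * 1.286 = 40.51 kg

40.51 kg


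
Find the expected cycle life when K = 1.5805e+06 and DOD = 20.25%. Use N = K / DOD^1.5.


DOD^1.5 = 91.125
N = K / DOD^1.5 = 1.5805e+06 / 91.125 = 17340

17340 cycles


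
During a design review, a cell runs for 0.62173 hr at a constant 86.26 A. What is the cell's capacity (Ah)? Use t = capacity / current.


C = I * t = 86.26 * 0.62173 = 53.63 Ah

53.63 Ah


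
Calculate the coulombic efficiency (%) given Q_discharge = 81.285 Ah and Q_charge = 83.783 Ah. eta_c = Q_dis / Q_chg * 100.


Coulombic efficiency = 81.285/83.783 * 100% = 97.02%

97.02%


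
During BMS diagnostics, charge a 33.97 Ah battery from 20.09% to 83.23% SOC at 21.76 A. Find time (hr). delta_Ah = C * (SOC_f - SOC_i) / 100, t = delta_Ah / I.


delta_Ah = 33.97 * (83.23 - 20.09) / 100 = 21.449 Ah
t = delta_Ah / I = 21.449 / 21.76 = 0.9857 hr

0.9857 hr


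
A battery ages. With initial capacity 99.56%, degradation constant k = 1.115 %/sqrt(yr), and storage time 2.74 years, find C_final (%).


sqrt(t) = sqrt(2.74) = 1.6553
C_final = 99.56 - 1.115 * 1.6553 = 97.71%

97.71%


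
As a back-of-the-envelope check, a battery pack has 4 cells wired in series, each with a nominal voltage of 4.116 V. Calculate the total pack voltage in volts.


V_pack = n * V_cell = 4 * 4.116 = 16.464 V

16.464 V


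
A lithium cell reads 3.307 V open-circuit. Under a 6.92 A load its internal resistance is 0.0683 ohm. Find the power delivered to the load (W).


Step 1: V_terminal = OCV - I*R = 3.307 - 6.92 * 0.0683 = 2.8344 V
Step 2: P_out = V_terminal * I = 2.8344 * 6.92 = 19.61 W

19.61 W


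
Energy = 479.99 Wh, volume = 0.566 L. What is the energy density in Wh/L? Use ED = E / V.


ED = E / V = 479.99 / 0.566 = 848.0 Wh/L

848.0 Wh/L


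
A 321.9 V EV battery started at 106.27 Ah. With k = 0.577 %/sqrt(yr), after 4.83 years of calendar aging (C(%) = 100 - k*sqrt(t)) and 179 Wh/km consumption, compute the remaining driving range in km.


Step 1: capacity retention = 100 - 0.577 * sqrt(4.83) = 100 - 0.577 * 2.1977 = 98.732%
Step 2: C_now = 106.27 * 98.732/100 = 104.92 Ah
Step 3: E_pack = V * C_now = 321.9 * 104.92 = 33774 Wh
Step 4: range = E_pack / consumption = 33774 / 179 = 188.7 km

188.7 km


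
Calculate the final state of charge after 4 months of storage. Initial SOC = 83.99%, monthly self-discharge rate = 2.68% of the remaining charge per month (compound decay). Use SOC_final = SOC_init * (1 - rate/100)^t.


Monthly retention factor = 1 - 2.68/100 = 0.9732
Over 4 months: factor^4 = 0.89703
SOC_final = 83.99 * 0.89703 = 75.34%

75.34%


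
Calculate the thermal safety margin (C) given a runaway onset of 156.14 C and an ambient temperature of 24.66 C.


margin = T_onset - T_ambient = 156.14 - 24.66 = 131.48 C

131.48 C


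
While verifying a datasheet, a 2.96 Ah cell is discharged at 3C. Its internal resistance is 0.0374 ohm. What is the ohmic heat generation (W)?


Step 1: I = C_rate * capacity = 3 * 2.96 = 8.88 A
Step 2: Q = I^2 * R = 8.88^2 * 0.0374 = 78.854 * 0.0374 = 2.949 W

2.949 W


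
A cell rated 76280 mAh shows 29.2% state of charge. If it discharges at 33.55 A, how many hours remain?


Convert: C_total = 76280 mAh = 76.28 Ah
Step 1: remaining = SOC/100 * C_total = 29.2/100 * 76.28 = 22.274 Ah
Step 2: t = remaining / I = 22.274 / 33.55 = 0.6639 hr

0.6639 hr


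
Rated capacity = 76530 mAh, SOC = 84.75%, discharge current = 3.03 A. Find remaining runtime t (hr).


Convert: C_total = 76530 mAh = 76.53 Ah
Step 1: remaining = SOC/100 * C_total = 84.75/100 * 76.53 = 64.859 Ah
Step 2: t = remaining / I = 64.859 / 3.03 = 21.41 hr

21.41 hr


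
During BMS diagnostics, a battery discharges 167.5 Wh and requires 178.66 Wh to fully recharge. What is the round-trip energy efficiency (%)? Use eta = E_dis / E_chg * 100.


eta_e = E_dis / E_chg * 100 = 167.5 / 178.66 * 100 = 93.75%

93.75%


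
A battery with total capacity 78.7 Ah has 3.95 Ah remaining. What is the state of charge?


SOC% = 3.95 / 78.7 * 100 = 5.019%

5.019%


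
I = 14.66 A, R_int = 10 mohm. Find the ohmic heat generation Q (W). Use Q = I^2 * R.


Convert: R = 10 mohm = 0.01 ohm
I^2 = 214.92
Q = 214.92 * 0.01 = 2.149 W

2.149 W


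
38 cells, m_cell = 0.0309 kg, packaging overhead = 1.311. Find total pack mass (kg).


m_pack = n * m_cell * overhead = 38 * 0.0309 * 1.311 = 1.539 kg

1.539 kg


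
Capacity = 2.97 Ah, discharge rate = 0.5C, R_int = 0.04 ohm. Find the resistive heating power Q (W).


Step 1: I = C_rate * capacity = 0.5 * 2.97 = 1.485 A
Step 2: Q = I^2 * R = 1.485^2 * 0.04 = 2.2052 * 0.04 = 0.08821 W

0.08821 W


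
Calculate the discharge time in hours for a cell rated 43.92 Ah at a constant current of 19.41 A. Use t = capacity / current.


Runtime = 43.92 Ah / 19.41 A = 2.263 hr

2.263 hr


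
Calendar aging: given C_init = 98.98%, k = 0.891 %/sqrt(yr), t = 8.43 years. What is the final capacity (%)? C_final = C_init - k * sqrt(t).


Step 1: sqrt(8.43 yr) = 2.9034
Step 2: drop = 0.891 * 2.9034 = 2.5869
Step 3: C_final = 98.98 - 2.5869 = 96.39%

96.39%


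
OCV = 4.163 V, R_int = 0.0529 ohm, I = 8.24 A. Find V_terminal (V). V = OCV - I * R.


V = OCV - I*R = 4.163 - 8.24 * 0.0529 = 3.727 V

3.727 V


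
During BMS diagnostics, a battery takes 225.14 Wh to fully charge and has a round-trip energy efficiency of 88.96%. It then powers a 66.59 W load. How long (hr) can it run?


Step 1: E_discharge = eta/100 * E_charge = 88.96/100 * 225.14 = 200.28 Wh
Step 2: t = E_discharge / P = 200.28 / 66.59 = 3.008 hr

3.008 hr


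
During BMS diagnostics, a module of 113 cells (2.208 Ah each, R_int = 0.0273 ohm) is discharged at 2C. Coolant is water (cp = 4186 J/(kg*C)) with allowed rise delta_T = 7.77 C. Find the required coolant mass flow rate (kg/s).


Step 1: I = 2 * 2.208 = 4.416 A
Step 2: Q_cell = I^2 * R = 4.416^2 * 0.0273 = 0.53238 W
Step 3: Q_total = 113 * 0.53238 = 60.159 W
Step 4: m_dot = Q_total / (cp * dT) = 60.159 / (4186 * 7.77) = 0.001850 kg/s

0.001850 kg/s


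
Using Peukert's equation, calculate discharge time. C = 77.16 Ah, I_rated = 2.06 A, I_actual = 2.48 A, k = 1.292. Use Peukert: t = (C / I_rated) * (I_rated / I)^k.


t_rated = C / I_rated = 77.16 / 2.06 = 37.456 hr
(I_rated/I)^k = (0.83065)^1.292 = 0.78684
t = t_rated * (I_rated/I)^k = 37.456 * 0.78684 = 29.47 hr

29.47 hr


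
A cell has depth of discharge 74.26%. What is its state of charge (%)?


SOC = 100 - DOD = 100 - 74.26 = 25.74%

25.74%


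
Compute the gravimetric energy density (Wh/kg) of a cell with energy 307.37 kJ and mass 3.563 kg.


Convert: E = 307.37 kJ = 85.381 Wh
ED = E / m = 85.381 / 3.563 = 23.96 Wh/kg

23.96 Wh/kg


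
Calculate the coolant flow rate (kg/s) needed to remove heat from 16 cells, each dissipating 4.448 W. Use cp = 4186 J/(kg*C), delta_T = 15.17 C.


Q_total = 16 * 4.448 = 71.168 W
m_dot = Q_total / (cp * dT) = 71.168 / (4186 * 15.17) = 0.001121 kg/s

0.001121 kg/s


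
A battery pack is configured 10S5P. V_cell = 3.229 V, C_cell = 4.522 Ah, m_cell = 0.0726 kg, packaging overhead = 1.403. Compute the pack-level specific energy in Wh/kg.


Step 1: V_pack = 10 * 3.229 = 32.29 V
Step 2: C_pack = 5 * 4.522 = 22.61 Ah
Step 3: E_pack = V_pack * C_pack = 32.29 * 22.61 = 730.08 Wh
Step 4: m_pack = 10 * 5 * 0.0726 * 1.403 = 5.0929 kg
Step 5: ED = E_pack / m_pack = 730.08 / 5.0929 = 143.4 Wh/kg

143.4 Wh/kg


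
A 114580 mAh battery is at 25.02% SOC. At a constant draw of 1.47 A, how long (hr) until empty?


Convert: C_total = 114580 mAh = 114.58 Ah
Step 1: remaining = SOC/100 * C_total = 25.02/100 * 114.58 = 28.668 Ah
Step 2: t = remaining / I = 28.668 / 1.47 = 19.50 hr

19.50 hr


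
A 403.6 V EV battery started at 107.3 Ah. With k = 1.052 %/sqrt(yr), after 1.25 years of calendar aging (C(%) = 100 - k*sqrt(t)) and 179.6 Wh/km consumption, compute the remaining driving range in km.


Step 1: capacity retention = 100 - 1.052 * sqrt(1.25) = 100 - 1.052 * 1.118 = 98.824%
Step 2: C_now = 107.3 * 98.824/100 = 106.04 Ah
Step 3: E_pack = V * C_now = 403.6 * 106.04 = 42798 Wh
Step 4: range = E_pack / consumption = 42798 / 179.6 = 238.3 km

238.3 km


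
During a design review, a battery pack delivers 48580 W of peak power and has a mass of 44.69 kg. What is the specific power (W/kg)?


SP = P / m = 48580 / 44.69 = 1087 W/kg

1087 W/kg


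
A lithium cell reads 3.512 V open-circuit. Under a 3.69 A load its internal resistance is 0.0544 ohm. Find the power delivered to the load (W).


Step 1: V_terminal = OCV - I*R = 3.512 - 3.69 * 0.0544 = 3.3113 V
Step 2: P_out = V_terminal * I = 3.3113 * 3.69 = 12.22 W

12.22 W


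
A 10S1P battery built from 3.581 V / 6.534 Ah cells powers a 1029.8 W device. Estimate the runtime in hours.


Step 1: E_pack = Ns * V_cell * Np * C_cell = 10 * 3.581 * 1 * 6.534 = 233.98 Wh
Step 2: t = E_pack / P = 233.98 / 1029.8 = 0.2272 hr

0.2272 hr


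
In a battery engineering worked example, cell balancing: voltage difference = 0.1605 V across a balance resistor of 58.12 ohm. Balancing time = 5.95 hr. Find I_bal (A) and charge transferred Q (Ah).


I_bal = dV / R = 0.1605 / 58.12 = 0.0027615 A
Q = I_bal * t = 0.0027615 * 5.95 = 0.01643 Ah

I=0.0027615 A, Q=0.01643 Ah


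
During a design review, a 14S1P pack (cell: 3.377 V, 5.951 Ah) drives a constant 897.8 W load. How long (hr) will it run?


Step 1: E_pack = Ns * V_cell * Np * C_cell = 14 * 3.377 * 1 * 5.951 = 281.35 Wh
Step 2: t = E_pack / P = 281.35 / 897.8 = 0.3134 hr

0.3134 hr


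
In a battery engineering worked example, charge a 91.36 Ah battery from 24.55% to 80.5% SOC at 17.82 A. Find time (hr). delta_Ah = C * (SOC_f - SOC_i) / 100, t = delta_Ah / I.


Step 1: dSOC = 80.5% - 24.55% = 55.95%
Step 2: delta_Ah = 91.36 * 55.95 / 100 = 51.116 Ah
Step 3: t = 51.116 / 17.82 = 2.868 hr

2.868 hr


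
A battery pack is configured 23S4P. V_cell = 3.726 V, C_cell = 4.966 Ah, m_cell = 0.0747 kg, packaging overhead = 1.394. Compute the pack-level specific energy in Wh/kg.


Step 1: V_pack = 23 * 3.726 = 85.698 V
Step 2: C_pack = 4 * 4.966 = 19.864 Ah
Step 3: E_pack = V_pack * C_pack = 85.698 * 19.864 = 1702.3 Wh
Step 4: m_pack = 23 * 4 * 0.0747 * 1.394 = 9.5801 kg
Step 5: ED = E_pack / m_pack = 1702.3 / 9.5801 = 177.7 Wh/kg

177.7 Wh/kg


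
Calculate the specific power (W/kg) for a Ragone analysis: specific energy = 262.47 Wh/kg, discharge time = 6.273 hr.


Specific power = 262.47 Wh/kg / 6.273 hr = 41.84 W/kg

41.84 W/kg


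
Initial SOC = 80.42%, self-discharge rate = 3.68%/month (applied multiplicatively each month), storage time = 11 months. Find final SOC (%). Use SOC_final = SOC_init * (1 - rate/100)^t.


Monthly retention factor = 1 - 3.68/100 = 0.9632
Over 11 months: factor^11 = 0.66204
SOC_final = 80.42 * 0.66204 = 53.24%

53.24%


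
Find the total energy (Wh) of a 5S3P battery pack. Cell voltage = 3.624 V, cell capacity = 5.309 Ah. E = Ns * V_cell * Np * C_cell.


E = Ns * Vcell * Np * Ccell = 5 * 3.624 * 3 * 5.309 = 288.6 Wh

288.6 Wh


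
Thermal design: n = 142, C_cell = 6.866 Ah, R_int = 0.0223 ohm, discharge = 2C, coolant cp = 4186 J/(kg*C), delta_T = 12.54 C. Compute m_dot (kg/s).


Step 1: I = 2 * 6.866 = 13.732 A
Step 2: Q_cell = I^2 * R = 13.732^2 * 0.0223 = 4.2051 W
Step 3: Q_total = 142 * 4.2051 = 597.12 W
Step 4: m_dot = Q_total / (cp * dT) = 597.12 / (4186 * 12.54) = 0.01138 kg/s

0.01138 kg/s


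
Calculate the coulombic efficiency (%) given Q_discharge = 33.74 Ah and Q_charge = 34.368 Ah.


Coulombic efficiency = 33.74/34.368 * 100% = 98.17%

98.17%


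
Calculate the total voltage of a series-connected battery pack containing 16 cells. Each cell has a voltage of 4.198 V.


With 16 cells in series at 4.198 V each, V_pack = 67.168 V

67.168 V


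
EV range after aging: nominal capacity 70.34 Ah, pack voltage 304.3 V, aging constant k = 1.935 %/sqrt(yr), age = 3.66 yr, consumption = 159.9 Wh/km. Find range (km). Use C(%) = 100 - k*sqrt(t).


Step 1: capacity retention = 100 - 1.935 * sqrt(3.66) = 100 - 1.935 * 1.9131 = 96.298%
Step 2: C_now = 70.34 * 96.298/100 = 67.736 Ah
Step 3: E_pack = V * C_now = 304.3 * 67.736 = 20612 Wh
Step 4: range = E_pack / consumption = 20612 / 159.9 = 128.9 km

128.9 km


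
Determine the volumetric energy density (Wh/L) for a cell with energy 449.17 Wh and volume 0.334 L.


Volumetric ED = 449.17 Wh / 0.334 L = 1345 Wh/L

1345 Wh/L


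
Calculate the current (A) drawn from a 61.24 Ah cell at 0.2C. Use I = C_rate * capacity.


I = C_rate * capacity = 0.2 * 61.24 = 12.248 A

12.248 A


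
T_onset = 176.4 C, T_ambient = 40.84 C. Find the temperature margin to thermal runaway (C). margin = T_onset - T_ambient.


margin = T_onset - T_ambient = 176.4 - 40.84 = 135.56 C

135.56 C


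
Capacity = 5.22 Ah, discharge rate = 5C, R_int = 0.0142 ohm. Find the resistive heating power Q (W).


Step 1: I = C_rate * capacity = 5 * 5.22 = 26.1 A
Step 2: Q = I^2 * R = 26.1^2 * 0.0142 = 681.21 * 0.0142 = 9.673 W

9.673 W


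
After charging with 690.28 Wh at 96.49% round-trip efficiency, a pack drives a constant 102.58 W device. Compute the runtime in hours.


Step 1: E_discharge = eta/100 * E_charge = 96.49/100 * 690.28 = 666.05 Wh
Step 2: t = E_discharge / P = 666.05 / 102.58 = 6.493 hr

6.493 hr


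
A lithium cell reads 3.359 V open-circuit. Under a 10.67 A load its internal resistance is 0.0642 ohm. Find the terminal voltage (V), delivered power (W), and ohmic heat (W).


Step 1: V_terminal = OCV - I*R = 3.359 - 10.67 * 0.0642 = 2.674 V
Step 2: P_out = V_terminal * I = 2.674 * 10.67 = 28.53 W
Step 3: Q = I^2 * R = 10.67^2 * 0.0642 = 7.309 W

V=2.674 V, P=28.53 W, Q=7.309 W


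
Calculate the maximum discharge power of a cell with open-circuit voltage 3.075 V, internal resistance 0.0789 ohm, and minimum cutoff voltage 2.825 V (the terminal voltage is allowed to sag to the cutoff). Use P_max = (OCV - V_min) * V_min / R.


dV = OCV - V_min = 0.25 V (so I_max = dV / R)
P_max = dV * V_min / R = 0.25 * 2.825 / 0.0789 = 8.951 W

8.951 W


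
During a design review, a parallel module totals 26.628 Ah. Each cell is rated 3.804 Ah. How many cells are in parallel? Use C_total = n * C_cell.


n = C_total / C_cell = 26.628 / 3.804 = 7

7


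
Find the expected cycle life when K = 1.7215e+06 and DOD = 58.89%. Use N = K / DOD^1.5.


Step 1: DOD^1.5 = 58.89^1.5 = 451.92
Step 2: N = 1.7215e+06 / 451.92 = 3809 cycles

3809 cycles


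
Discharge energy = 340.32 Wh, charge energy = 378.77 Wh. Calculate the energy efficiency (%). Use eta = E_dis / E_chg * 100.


Round-trip efficiency = 340.32/378.77 * 100% = 89.85%

89.85%


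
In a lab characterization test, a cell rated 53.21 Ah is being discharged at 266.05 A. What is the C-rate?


C_rate = I / capacity = 266.05 / 53.21 = 5C

5C


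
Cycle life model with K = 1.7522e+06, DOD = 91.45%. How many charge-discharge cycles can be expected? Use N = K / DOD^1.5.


Step 1: DOD^1.5 = 91.45^1.5 = 874.53
Step 2: N = 1.7522e+06 / 874.53 = 2004 cycles

2004 cycles


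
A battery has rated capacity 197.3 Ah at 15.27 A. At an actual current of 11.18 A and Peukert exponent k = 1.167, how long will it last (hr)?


t_rated = C / I_rated = 197.3 / 15.27 = 12.921 hr
(I_rated/I)^k = (1.3658)^1.167 = 1.4388
t = t_rated * (I_rated/I)^k = 12.921 * 1.4388 = 18.59 hr

18.59 hr


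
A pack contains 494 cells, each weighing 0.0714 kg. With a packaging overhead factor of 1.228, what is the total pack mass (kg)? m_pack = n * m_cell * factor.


m_pack = n * m_cell * overhead = 494 * 0.0714 * 1.228 = 43.31 kg

43.31 kg


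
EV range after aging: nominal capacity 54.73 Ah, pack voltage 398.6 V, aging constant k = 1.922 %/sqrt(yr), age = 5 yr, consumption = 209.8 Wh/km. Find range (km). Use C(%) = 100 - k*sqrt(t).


Step 1: capacity retention = 100 - 1.922 * sqrt(5) = 100 - 1.922 * 2.2361 = 95.702%
Step 2: C_now = 54.73 * 95.702/100 = 52.378 Ah
Step 3: E_pack = V * C_now = 398.6 * 52.378 = 20878 Wh
Step 4: range = E_pack / consumption = 20878 / 209.8 = 99.51 km

99.51 km


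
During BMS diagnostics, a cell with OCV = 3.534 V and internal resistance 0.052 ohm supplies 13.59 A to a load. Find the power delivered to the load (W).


Step 1: V_terminal = OCV - I*R = 3.534 - 13.59 * 0.052 = 2.8273 V
Step 2: P_out = V_terminal * I = 2.8273 * 13.59 = 38.42 W

38.42 W


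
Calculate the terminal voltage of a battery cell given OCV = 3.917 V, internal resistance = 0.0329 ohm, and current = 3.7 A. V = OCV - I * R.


V = OCV - I*R = 3.917 - 3.7 * 0.0329 = 3.795 V

3.795 V


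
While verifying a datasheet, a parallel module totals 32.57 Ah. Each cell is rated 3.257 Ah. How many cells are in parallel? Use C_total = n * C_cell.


n = C_total / C_cell = 32.57 / 3.257 = 10

10


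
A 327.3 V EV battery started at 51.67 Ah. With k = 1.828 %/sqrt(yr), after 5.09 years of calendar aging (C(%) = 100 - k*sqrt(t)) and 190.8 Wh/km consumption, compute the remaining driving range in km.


Step 1: capacity retention = 100 - 1.828 * sqrt(5.09) = 100 - 1.828 * 2.2561 = 95.876%
Step 2: C_now = 51.67 * 95.876/100 = 49.539 Ah
Step 3: E_pack = V * C_now = 327.3 * 49.539 = 16214 Wh
Step 4: range = E_pack / consumption = 16214 / 190.8 = 84.98 km

84.98 km


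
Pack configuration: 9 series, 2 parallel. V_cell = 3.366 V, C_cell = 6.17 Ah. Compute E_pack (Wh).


E = Ns * Vcell * Np * Ccell = 9 * 3.366 * 2 * 6.17 = 373.8 Wh

373.8 Wh


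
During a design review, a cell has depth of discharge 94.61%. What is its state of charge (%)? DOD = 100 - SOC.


SOC = 100 - DOD = 100 - 94.61 = 5.39%

5.39%


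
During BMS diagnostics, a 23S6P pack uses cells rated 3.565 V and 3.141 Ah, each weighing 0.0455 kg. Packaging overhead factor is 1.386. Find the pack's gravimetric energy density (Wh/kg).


Step 1: V_pack = 23 * 3.565 = 81.995 V
Step 2: C_pack = 6 * 3.141 = 18.846 Ah
Step 3: E_pack = V_pack * C_pack = 81.995 * 18.846 = 1545.3 Wh
Step 4: m_pack = 23 * 6 * 0.0455 * 1.386 = 8.7027 kg
Step 5: ED = E_pack / m_pack = 1545.3 / 8.7027 = 177.6 Wh/kg

177.6 Wh/kg


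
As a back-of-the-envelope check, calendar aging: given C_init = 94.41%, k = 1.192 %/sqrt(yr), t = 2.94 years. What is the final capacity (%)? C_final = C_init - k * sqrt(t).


Step 1: sqrt(2.94 yr) = 1.7146
Step 2: drop = 1.192 * 1.7146 = 2.0438
Step 3: C_final = 94.41 - 2.0438 = 92.37%

92.37%


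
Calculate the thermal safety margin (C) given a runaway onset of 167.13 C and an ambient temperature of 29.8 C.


Safety margin = 167.13 C - 29.8 C = 137.33 C

137.33 C


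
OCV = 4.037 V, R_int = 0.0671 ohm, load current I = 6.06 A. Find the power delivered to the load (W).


Step 1: V_terminal = OCV - I*R = 4.037 - 6.06 * 0.0671 = 3.6304 V
Step 2: P_out = V_terminal * I = 3.6304 * 6.06 = 22.00 W

22.00 W


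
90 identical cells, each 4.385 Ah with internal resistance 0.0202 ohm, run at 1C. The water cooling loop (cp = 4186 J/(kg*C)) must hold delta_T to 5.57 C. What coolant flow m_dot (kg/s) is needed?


Step 1: I = 1 * 4.385 = 4.385 A
Step 2: Q_cell = I^2 * R = 4.385^2 * 0.0202 = 0.38841 W
Step 3: Q_total = 90 * 0.38841 = 34.957 W
Step 4: m_dot = Q_total / (cp * dT) = 34.957 / (4186 * 5.57) = 0.001499 kg/s

0.001499 kg/s


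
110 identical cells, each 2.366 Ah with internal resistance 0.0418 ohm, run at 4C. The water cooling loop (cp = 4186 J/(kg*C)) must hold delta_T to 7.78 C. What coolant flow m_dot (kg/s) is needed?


Step 1: I = 4 * 2.366 = 9.464 A
Step 2: Q_cell = I^2 * R = 9.464^2 * 0.0418 = 3.7439 W
Step 3: Q_total = 110 * 3.7439 = 411.83 W
Step 4: m_dot = Q_total / (cp * dT) = 411.83 / (4186 * 7.78) = 0.01265 kg/s

0.01265 kg/s


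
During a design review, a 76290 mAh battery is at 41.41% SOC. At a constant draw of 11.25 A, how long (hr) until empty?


Convert: C_total = 76290 mAh = 76.29 Ah
Step 1: remaining = SOC/100 * C_total = 41.41/100 * 76.29 = 31.592 Ah
Step 2: t = remaining / I = 31.592 / 11.25 = 2.808 hr

2.808 hr


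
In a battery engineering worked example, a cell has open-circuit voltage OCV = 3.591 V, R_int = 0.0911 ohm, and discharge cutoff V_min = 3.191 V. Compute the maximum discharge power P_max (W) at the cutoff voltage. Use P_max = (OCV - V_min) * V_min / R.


P_max = (OCV - V_min) * V_min / R = (3.591 - 3.191) * 3.191 / 0.0911 = 0.4 * 3.191 / 0.0911 = 14.01 W

14.01 W


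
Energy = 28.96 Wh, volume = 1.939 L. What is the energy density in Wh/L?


ED = E / V = 28.96 / 1.939 = 14.94 Wh/L

14.94 Wh/L


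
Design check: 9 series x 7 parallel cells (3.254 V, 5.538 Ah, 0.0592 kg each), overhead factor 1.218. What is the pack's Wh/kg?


Step 1: V_pack = 9 * 3.254 = 29.286 V
Step 2: C_pack = 7 * 5.538 = 38.766 Ah
Step 3: E_pack = V_pack * C_pack = 29.286 * 38.766 = 1135.3 Wh
Step 4: m_pack = 9 * 7 * 0.0592 * 1.218 = 4.5427 kg
Step 5: ED = E_pack / m_pack = 1135.3 / 4.5427 = 249.9 Wh/kg

249.9 Wh/kg


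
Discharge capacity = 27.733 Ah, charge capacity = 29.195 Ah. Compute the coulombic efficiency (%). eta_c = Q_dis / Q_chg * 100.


eta_c = Q_dis / Q_chg * 100 = 27.733 / 29.195 * 100 = 94.99%

94.99%


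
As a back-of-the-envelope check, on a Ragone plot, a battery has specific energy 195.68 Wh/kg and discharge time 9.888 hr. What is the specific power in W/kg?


Specific power = 195.68 Wh/kg / 9.888 hr = 19.79 W/kg

19.79 W/kg


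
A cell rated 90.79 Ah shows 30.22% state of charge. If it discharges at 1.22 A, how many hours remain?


Step 1: remaining = SOC/100 * C_total = 30.22/100 * 90.79 = 27.437 Ah
Step 2: t = remaining / I = 27.437 / 1.22 = 22.49 hr

22.49 hr


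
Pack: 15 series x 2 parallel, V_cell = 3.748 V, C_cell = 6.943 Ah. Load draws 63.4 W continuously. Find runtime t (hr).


Step 1: E_pack = Ns * V_cell * Np * C_cell = 15 * 3.748 * 2 * 6.943 = 780.67 Wh
Step 2: t = E_pack / P = 780.67 / 63.4 = 12.31 hr

12.31 hr


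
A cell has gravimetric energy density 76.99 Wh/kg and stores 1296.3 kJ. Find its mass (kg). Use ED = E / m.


Convert: E = 1296.3 kJ = 360.08 Wh
m = E / ED = 360.08 / 76.99 = 4.677 kg

4.677 kg


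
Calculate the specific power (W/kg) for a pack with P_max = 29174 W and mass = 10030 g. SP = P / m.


Convert: m = 10030 g = 10.03 kg
Specific power = 29174 W / 10.03 kg = 2909 W/kg

2909 W/kg


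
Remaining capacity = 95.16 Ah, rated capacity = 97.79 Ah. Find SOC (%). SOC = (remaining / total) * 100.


SOC = (remaining / total) * 100 = (95.16 / 97.79) * 100 = 97.31%

97.31%


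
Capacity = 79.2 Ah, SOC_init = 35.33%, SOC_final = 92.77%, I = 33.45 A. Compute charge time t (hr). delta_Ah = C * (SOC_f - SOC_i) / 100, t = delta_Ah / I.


delta_Ah = 79.2 * (92.77 - 35.33) / 100 = 45.492 Ah
t = delta_Ah / I = 45.492 / 33.45 = 1.360 hr

1.360 hr


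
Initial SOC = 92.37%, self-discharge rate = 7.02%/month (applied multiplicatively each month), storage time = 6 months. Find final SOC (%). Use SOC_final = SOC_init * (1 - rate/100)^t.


decay = (1 - 7.02/100)^6 = 0.64616
SOC_final = 92.37 * 0.64616 = 59.69%

59.69%


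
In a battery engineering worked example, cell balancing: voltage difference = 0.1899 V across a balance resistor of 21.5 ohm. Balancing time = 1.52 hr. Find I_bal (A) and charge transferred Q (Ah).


First, Ohm's law: I_bal = 0.1899 V / 21.5 ohm = 0.0088326 A
Then Q = I * t = 0.0088326 A * 1.52 hr = 0.01343 Ah

I=0.0088326 A, Q=0.01343 Ah


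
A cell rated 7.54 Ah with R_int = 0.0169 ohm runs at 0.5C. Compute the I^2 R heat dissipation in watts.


Step 1: I = C_rate * capacity = 0.5 * 7.54 = 3.77 A
Step 2: Q = I^2 * R = 3.77^2 * 0.0169 = 14.213 * 0.0169 = 0.2402 W

0.2402 W


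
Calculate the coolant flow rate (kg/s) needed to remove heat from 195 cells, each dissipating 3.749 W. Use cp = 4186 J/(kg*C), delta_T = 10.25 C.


Q_total = 195 * 3.749 = 731.06 W
m_dot = Q_total / (cp * dT) = 731.06 / (4186 * 10.25) = 0.01704 kg/s

0.01704 kg/s


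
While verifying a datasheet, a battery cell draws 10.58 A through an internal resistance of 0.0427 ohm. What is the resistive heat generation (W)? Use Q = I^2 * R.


Q = I^2 * R = 10.58^2 * 0.0427 = 4.780 W

4.780 W


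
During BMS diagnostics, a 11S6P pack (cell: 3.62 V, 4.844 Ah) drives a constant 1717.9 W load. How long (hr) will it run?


Step 1: E_pack = Ns * V_cell * Np * C_cell = 11 * 3.62 * 6 * 4.844 = 1157.3 Wh
Step 2: t = E_pack / P = 1157.3 / 1717.9 = 0.6737 hr

0.6737 hr


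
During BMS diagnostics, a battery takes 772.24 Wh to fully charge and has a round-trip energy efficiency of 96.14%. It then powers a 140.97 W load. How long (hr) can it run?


Step 1: E_discharge = eta/100 * E_charge = 96.14/100 * 772.24 = 742.43 Wh
Step 2: t = E_discharge / P = 742.43 / 140.97 = 5.267 hr

5.267 hr


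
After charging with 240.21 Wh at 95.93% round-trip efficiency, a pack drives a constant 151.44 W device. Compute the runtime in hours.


Step 1: E_discharge = eta/100 * E_charge = 95.93/100 * 240.21 = 230.43 Wh
Step 2: t = E_discharge / P = 230.43 / 151.44 = 1.522 hr

1.522 hr


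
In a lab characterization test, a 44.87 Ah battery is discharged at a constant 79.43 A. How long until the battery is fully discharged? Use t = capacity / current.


Runtime = 44.87 Ah / 79.43 A = 0.5649 hr

0.5649 hr


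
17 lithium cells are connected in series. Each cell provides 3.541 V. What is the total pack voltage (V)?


With 17 cells in series at 3.541 V each, V_pack = 60.197 V

60.197 V


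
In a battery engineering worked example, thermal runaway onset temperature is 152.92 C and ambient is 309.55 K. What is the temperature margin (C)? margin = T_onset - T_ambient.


Convert: T_ambient = 309.55 K = 36.4 C
margin = 152.92 - 36.4 = 116.52 C

116.52 C


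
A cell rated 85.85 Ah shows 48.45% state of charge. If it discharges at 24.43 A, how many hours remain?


Step 1: remaining = SOC/100 * C_total = 48.45/100 * 85.85 = 41.594 Ah
Step 2: t = remaining / I = 41.594 / 24.43 = 1.703 hr

1.703 hr


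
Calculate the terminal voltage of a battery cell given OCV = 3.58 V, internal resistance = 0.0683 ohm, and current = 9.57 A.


V = OCV - I*R = 3.58 - 9.57 * 0.0683 = 2.926 V

2.926 V


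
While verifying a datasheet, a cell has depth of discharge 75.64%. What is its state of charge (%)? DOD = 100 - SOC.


SOC = 100 - DOD = 100 - 75.64 = 24.36%

24.36%


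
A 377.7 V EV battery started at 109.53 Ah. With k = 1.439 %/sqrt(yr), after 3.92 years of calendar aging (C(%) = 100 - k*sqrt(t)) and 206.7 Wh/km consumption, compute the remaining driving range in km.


Step 1: capacity retention = 100 - 1.439 * sqrt(3.92) = 100 - 1.439 * 1.9799 = 97.151%
Step 2: C_now = 109.53 * 97.151/100 = 106.41 Ah
Step 3: E_pack = V * C_now = 377.7 * 106.41 = 40191 Wh
Step 4: range = E_pack / consumption = 40191 / 206.7 = 194.4 km

194.4 km


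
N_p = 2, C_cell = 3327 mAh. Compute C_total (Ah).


Convert: C_cell = 3327 mAh = 3.327 Ah
C_total = 2 * 3.327 = 6.654 Ah

6.654 Ah


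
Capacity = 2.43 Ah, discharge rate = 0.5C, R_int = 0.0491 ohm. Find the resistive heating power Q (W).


Step 1: I = C_rate * capacity = 0.5 * 2.43 = 1.215 A
Step 2: Q = I^2 * R = 1.215^2 * 0.0491 = 1.4762 * 0.0491 = 0.07248 W

0.07248 W


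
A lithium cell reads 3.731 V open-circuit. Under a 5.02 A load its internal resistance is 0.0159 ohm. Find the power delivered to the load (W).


Step 1: V_terminal = OCV - I*R = 3.731 - 5.02 * 0.0159 = 3.6512 V
Step 2: P_out = V_terminal * I = 3.6512 * 5.02 = 18.33 W

18.33 W


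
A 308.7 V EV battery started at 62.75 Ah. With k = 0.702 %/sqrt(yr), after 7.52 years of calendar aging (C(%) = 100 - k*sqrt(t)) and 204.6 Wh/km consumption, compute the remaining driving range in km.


Step 1: capacity retention = 100 - 0.702 * sqrt(7.52) = 100 - 0.702 * 2.7423 = 98.075%
Step 2: C_now = 62.75 * 98.075/100 = 61.542 Ah
Step 3: E_pack = V * C_now = 308.7 * 61.542 = 18998 Wh
Step 4: range = E_pack / consumption = 18998 / 204.6 = 92.85 km

92.85 km


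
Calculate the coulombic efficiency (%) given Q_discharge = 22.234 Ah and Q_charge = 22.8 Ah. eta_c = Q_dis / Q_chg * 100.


eta_c = Q_dis / Q_chg * 100 = 22.234 / 22.8 * 100 = 97.52%

97.52%


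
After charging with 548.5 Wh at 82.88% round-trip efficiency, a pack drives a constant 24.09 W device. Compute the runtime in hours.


Step 1: E_discharge = eta/100 * E_charge = 82.88/100 * 548.5 = 454.6 Wh
Step 2: t = E_discharge / P = 454.6 / 24.09 = 18.87 hr

18.87 hr


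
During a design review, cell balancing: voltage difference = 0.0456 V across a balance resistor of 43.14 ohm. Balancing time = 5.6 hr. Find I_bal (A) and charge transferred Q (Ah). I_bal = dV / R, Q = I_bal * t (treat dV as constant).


I_bal = dV / R = 0.0456 / 43.14 = 0.001057 A
Q = I_bal * t = 0.001057 * 5.6 = 0.005919 Ah

I=0.001057 A, Q=0.005919 Ah


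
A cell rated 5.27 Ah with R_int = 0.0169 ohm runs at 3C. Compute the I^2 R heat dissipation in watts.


Step 1: I = C_rate * capacity = 3 * 5.27 = 15.81 A
Step 2: Q = I^2 * R = 15.81^2 * 0.0169 = 249.96 * 0.0169 = 4.224 W

4.224 W


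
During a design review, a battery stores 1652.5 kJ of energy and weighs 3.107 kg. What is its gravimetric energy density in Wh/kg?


Convert: E = 1652.5 kJ = 459.03 Wh
ED = E / m = 459.03 / 3.107 = 147.7 Wh/kg

147.7 Wh/kg


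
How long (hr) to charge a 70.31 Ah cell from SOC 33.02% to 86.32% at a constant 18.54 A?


delta_Ah = 70.31 * (86.32 - 33.02) / 100 = 37.475 Ah
t = delta_Ah / I = 37.475 / 18.54 = 2.021 hr

2.021 hr


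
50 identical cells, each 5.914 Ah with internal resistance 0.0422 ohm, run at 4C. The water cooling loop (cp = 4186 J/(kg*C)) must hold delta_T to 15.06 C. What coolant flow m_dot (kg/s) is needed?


Step 1: I = 4 * 5.914 = 23.656 A
Step 2: Q_cell = I^2 * R = 23.656^2 * 0.0422 = 23.615 W
Step 3: Q_total = 50 * 23.615 = 1180.8 W
Step 4: m_dot = Q_total / (cp * dT) = 1180.8 / (4186 * 15.06) = 0.01873 kg/s

0.01873 kg/s


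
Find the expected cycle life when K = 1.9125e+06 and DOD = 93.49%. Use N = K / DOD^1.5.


Step 1: DOD^1.5 = 93.49^1.5 = 903.96
Step 2: N = 1.9125e+06 / 903.96 = 2116 cycles

2116 cycles


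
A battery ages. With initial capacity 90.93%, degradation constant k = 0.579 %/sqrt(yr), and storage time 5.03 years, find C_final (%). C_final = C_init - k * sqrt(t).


Step 1: sqrt(5.03 yr) = 2.2428
Step 2: drop = 0.579 * 2.2428 = 1.2986
Step 3: C_final = 90.93 - 1.2986 = 89.63%

89.63%


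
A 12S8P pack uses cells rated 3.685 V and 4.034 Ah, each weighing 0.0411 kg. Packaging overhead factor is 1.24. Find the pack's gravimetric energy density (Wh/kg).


Step 1: V_pack = 12 * 3.685 = 44.22 V
Step 2: C_pack = 8 * 4.034 = 32.272 Ah
Step 3: E_pack = V_pack * C_pack = 44.22 * 32.272 = 1427.1 Wh
Step 4: m_pack = 12 * 8 * 0.0411 * 1.24 = 4.8925 kg
Step 5: ED = E_pack / m_pack = 1427.1 / 4.8925 = 291.7 Wh/kg

291.7 Wh/kg


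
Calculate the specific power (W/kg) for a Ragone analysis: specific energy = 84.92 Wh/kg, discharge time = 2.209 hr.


Specific power = 84.92 Wh/kg / 2.209 hr = 38.44 W/kg

38.44 W/kg


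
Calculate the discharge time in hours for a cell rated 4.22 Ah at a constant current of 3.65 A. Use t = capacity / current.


Runtime = 4.22 Ah / 3.65 A = 1.156 hr

1.156 hr


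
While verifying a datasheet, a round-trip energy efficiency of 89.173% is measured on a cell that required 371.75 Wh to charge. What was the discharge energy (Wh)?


E_dis = eta/100 * E_chg = 89.173/100 * 371.75 = 331.5 Wh

331.5 Wh


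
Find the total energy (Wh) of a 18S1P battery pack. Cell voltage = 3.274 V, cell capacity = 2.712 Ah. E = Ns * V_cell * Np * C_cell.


E = Ns * Vcell * Np * Ccell = 18 * 3.274 * 1 * 2.712 = 159.8 Wh

159.8 Wh


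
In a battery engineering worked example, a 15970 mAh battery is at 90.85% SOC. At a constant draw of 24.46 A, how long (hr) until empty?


Convert: C_total = 15970 mAh = 15.97 Ah
Step 1: remaining = SOC/100 * C_total = 90.85/100 * 15.97 = 14.509 Ah
Step 2: t = remaining / I = 14.509 / 24.46 = 0.5932 hr

0.5932 hr


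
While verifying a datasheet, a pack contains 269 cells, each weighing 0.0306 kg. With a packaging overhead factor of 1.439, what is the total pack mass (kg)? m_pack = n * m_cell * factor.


m_pack = n * m_cell * overhead = 269 * 0.0306 * 1.439 = 11.84 kg

11.84 kg


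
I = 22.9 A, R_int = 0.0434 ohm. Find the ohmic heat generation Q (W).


I^2 = 524.41
Q = 524.41 * 0.0434 = 22.76 W

22.76 W


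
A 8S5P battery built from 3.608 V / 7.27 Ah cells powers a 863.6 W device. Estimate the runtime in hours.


Step 1: E_pack = Ns * V_cell * Np * C_cell = 8 * 3.608 * 5 * 7.27 = 1049.2 Wh
Step 2: t = E_pack / P = 1049.2 / 863.6 = 1.215 hr

1.215 hr


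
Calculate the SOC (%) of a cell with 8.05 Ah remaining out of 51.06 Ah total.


SOC = (remaining / total) * 100 = (8.05 / 51.06) * 100 = 15.77%

15.77%


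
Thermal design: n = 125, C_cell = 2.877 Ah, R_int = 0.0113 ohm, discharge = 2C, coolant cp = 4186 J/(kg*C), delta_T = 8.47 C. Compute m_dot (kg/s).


Step 1: I = 2 * 2.877 = 5.754 A
Step 2: Q_cell = I^2 * R = 5.754^2 * 0.0113 = 0.37413 W
Step 3: Q_total = 125 * 0.37413 = 46.766 W
Step 4: m_dot = Q_total / (cp * dT) = 46.766 / (4186 * 8.47) = 0.001319 kg/s

0.001319 kg/s


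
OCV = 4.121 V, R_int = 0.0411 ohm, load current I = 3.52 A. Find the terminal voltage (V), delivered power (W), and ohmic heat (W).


Step 1: V_terminal = OCV - I*R = 4.121 - 3.52 * 0.0411 = 3.9763 V
Step 2: P_out = V_terminal * I = 3.9763 * 3.52 = 14.00 W
Step 3: Q = I^2 * R = 3.52^2 * 0.0411 = 0.5092 W

V=3.9763 V, P=14.00 W, Q=0.5092 W


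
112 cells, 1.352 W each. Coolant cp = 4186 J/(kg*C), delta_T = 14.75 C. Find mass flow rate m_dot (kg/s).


Q_total = 112 * 1.352 = 151.42 W
m_dot = Q_total / (cp * dT) = 151.42 / (4186 * 14.75) = 0.002452 kg/s

0.002452 kg/s


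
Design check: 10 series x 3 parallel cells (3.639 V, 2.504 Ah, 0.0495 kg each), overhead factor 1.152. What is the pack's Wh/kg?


Step 1: V_pack = 10 * 3.639 = 36.39 V
Step 2: C_pack = 3 * 2.504 = 7.512 Ah
Step 3: E_pack = V_pack * C_pack = 36.39 * 7.512 = 273.36 Wh
Step 4: m_pack = 10 * 3 * 0.0495 * 1.152 = 1.7107 kg
Step 5: ED = E_pack / m_pack = 273.36 / 1.7107 = 159.8 Wh/kg

159.8 Wh/kg


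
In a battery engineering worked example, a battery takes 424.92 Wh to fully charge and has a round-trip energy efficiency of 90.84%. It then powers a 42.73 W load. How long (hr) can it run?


Step 1: E_discharge = eta/100 * E_charge = 90.84/100 * 424.92 = 386 Wh
Step 2: t = E_discharge / P = 386 / 42.73 = 9.033 hr

9.033 hr


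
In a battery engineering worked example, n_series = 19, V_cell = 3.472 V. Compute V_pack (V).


V_pack = n * V_cell = 19 * 3.472 = 65.968 V

65.968 V


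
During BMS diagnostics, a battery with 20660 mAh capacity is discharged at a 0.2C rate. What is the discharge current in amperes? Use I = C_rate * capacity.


Convert: capacity = 20660 mAh = 20.66 Ah
I = C_rate * capacity = 0.2 * 20.66 = 4.132 A

4.132 A


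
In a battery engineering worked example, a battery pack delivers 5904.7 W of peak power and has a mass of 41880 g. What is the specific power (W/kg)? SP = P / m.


Convert: m = 41880 g = 41.88 kg
Specific power = 5904.7 W / 41.88 kg = 141.0 W/kg

141.0 W/kg


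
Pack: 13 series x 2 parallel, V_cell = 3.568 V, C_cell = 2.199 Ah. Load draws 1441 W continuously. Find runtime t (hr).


Step 1: E_pack = Ns * V_cell * Np * C_cell = 13 * 3.568 * 2 * 2.199 = 204 Wh
Step 2: t = E_pack / P = 204 / 1441 = 0.1416 hr

0.1416 hr


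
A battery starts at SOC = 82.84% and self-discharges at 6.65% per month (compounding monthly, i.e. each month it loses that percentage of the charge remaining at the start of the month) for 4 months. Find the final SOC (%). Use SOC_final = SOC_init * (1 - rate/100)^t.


Monthly retention factor = 1 - 6.65/100 = 0.9335
Over 4 months: factor^4 = 0.75938
SOC_final = 82.84 * 0.75938 = 62.91%

62.91%


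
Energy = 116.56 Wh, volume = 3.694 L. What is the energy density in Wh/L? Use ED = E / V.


Volumetric ED = 116.56 Wh / 3.694 L = 31.55 Wh/L

31.55 Wh/L


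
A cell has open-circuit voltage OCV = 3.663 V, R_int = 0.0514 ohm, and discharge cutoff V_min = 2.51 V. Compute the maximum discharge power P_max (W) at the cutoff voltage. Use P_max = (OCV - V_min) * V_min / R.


dV = OCV - V_min = 1.153 V (so I_max = dV / R)
P_max = dV * V_min / R = 1.153 * 2.51 / 0.0514 = 56.30 W

56.30 W


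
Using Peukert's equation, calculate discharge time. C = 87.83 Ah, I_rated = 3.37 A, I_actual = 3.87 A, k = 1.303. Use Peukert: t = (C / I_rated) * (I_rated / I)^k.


Step 1: t_rated = C / I_rated = 87.83 / 3.37 = 26.062 hr
Step 2: ratio = 3.37 / 3.87 = 0.8708
Step 3: ratio^k = 0.8708^1.303 = 0.83505
Step 4: t = t_rated * ratio^k = 26.062 * 0.83505 = 21.76 hr

21.76 hr


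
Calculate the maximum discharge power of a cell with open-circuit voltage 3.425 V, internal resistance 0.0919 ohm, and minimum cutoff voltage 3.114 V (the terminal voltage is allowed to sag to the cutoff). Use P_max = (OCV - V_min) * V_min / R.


dV = OCV - V_min = 0.311 V (so I_max = dV / R)
P_max = dV * V_min / R = 0.311 * 3.114 / 0.0919 = 10.54 W

10.54 W
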